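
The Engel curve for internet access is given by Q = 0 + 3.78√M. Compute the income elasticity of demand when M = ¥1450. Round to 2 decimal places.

At M = 1450: Q = 143.938.
dQ/dM = 3.78/(2√M) = 0.0496338 at this income.
η = (dQ/dM)·(M/Q) = 0.0496338 × (1450/143.938) = 0.50.

0.50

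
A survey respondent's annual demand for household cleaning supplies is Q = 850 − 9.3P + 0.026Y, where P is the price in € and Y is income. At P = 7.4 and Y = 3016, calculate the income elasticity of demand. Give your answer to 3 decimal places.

0.091

At P = 7.4, Y = 3016: Q = 859.596.
Holding P constant, ∂Q/∂Y = 0.026.
η_Y = (∂Q/∂Y)·(Y/Q) = 0.026 × (3016/859.596) = 0.091.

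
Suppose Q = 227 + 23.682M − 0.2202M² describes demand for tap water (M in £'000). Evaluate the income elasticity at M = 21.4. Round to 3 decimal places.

0.482

At M = 21.4: Q = 632.9520.
dQ/dM = 23.682 − 0.4404M = 14.25744.
η = (dQ/dM)·(M/Q) = 14.25744 × (21.4/632.9520) = 0.482.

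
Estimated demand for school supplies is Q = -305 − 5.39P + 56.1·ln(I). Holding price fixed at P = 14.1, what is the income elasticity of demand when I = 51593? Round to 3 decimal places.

0.246

At P = 14.1, I = 51593: Q = 227.750.
Holding P constant, ∂Q/∂I = 56.1/I = 0.00108736.
η_I = (∂Q/∂I)·(I/Q) = 0.00108736 × (51593/227.750) = 0.246.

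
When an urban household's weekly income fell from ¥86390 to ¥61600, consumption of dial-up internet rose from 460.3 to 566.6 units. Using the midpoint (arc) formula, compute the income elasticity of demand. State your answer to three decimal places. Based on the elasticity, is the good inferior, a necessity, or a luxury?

ΔQ = 566.6 − 460.3 = 106.3; midpoint Q̄ = (460.3 + 566.6)/2 = 513.45.
ΔI = 61600 − 86390 = -24790; midpoint Ī = (86390 + 61600)/2 = 73995.
η = (ΔQ/Q̄) ÷ (ΔI/Ī) = (106.3/513.45) ÷ (-24790/73995) = -0.618.
η < 0 ⇒ inferior good.

-0.618 (inferior good)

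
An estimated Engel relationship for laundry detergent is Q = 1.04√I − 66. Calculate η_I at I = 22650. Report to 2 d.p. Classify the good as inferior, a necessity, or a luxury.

0.86 (necessity)

At I = 22650: Q = 90.519.
dQ/dI = 1.04/(2√I) = 0.00345517 at this income.
η = (dQ/dI)·(I/Q) = 0.00345517 × (22650/90.519) = 0.86.
Since 0 < η < 1, the good is a necessity.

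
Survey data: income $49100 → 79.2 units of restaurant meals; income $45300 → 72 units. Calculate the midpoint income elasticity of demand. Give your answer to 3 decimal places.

1.183

ΔQ = 72 − 79.2 = -7.2; midpoint Q̄ = (79.2 + 72)/2 = 75.6.
ΔI = 45300 − 49100 = -3800; midpoint Ī = (49100 + 45300)/2 = 47200.
η = (ΔQ/Q̄) ÷ (ΔI/Ī) = (-7.2/75.6) ÷ (-3800/47200) = 1.183.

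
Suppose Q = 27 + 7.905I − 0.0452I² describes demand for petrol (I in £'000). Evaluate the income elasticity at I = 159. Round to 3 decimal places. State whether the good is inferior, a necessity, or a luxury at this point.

At I = 159: Q = 141.1938.
dQ/dI = 7.905 − 0.0904I = -6.46860.
η = (dQ/dI)·(I/Q) = -6.46860 × (159/141.1938) = -7.284.
η < 0 ⇒ inferior good.

-7.284 (inferior good)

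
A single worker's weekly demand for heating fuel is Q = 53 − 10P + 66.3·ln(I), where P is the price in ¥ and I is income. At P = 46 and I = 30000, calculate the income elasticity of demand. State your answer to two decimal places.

At P = 46, I = 30000: Q = 276.484.
Holding P constant, ∂Q/∂I = 66.3/I = 0.00221.
η_I = (∂Q/∂I)·(I/Q) = 0.00221 × (30000/276.484) = 0.24.

0.24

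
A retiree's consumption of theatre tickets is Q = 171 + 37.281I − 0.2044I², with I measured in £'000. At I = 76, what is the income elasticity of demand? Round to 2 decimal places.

0.26

At I = 76: Q = 1823.7416.
dQ/dI = 37.281 − 0.4088I = 6.21220.
η = (dQ/dI)·(I/Q) = 6.21220 × (76/1823.7416) = 0.26.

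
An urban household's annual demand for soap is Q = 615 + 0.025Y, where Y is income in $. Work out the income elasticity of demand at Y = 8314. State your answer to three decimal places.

At Y = 8314: Q = 822.850.
dQ/dY = 0.025.
η = (dQ/dY)·(Y/Q) = 0.025 × (8314/822.850) = 0.253.

0.253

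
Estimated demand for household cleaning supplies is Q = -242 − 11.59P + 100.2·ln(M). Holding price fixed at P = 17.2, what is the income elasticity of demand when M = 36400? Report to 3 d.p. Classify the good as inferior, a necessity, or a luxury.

0.164 (necessity)

At P = 17.2, M = 36400: Q = 610.985.
Holding P constant, ∂Q/∂M = 100.2/M = 0.00275275.
η_M = (∂Q/∂M)·(M/Q) = 0.00275275 × (36400/610.985) = 0.164.
Since 0 < η < 1, this is a necessity.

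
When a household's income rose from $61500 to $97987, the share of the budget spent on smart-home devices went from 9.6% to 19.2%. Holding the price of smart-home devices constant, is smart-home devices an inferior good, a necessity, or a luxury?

luxury

The budget share rises as income rises, so η > 1.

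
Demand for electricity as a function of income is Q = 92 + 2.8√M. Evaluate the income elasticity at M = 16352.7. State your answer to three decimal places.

0.398

At M = 16352.7: Q = 450.057.
dQ/dM = 2.8/(2√M) = 0.010948 at this income.
η = (dQ/dM)·(M/Q) = 0.010948 × (16352.7/450.057) = 0.398.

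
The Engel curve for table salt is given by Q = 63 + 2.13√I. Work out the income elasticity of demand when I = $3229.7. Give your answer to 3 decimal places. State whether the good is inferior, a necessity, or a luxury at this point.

0.329 (necessity)

At I = 3229.7: Q = 184.049.
dQ/dI = 2.13/(2√I) = 0.01874 at this income.
η = (dQ/dI)·(I/Q) = 0.01874 × (3229.7/184.049) = 0.329.
Since 0 < η < 1, the good is a necessity.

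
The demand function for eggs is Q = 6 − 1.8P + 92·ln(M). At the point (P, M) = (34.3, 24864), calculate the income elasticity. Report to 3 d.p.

At P = 34.3, M = 24864: Q = 875.408.
Holding P constant, ∂Q/∂M = 92/M = 0.00370013.
η_M = (∂Q/∂M)·(M/Q) = 0.00370013 × (24864/875.408) = 0.105.

0.105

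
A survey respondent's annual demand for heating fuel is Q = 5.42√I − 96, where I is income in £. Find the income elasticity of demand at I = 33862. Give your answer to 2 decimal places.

0.55

At I = 33862: Q = 901.368.
dQ/dI = 5.42/(2√I) = 0.014727 at this income.
η = (dQ/dI)·(I/Q) = 0.014727 × (33862/901.368) = 0.55.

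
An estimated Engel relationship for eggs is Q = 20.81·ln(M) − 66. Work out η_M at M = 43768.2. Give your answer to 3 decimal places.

At M = 43768.2: Q = 156.389.
dQ/dM = 20.81/M = 0.000475459 at this income.
η = (dQ/dM)·(M/Q) = 0.000475459 × (43768.2/156.389) = 0.133.

0.133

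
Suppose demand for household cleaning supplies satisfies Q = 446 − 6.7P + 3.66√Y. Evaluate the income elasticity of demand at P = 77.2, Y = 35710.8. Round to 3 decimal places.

0.557

At P = 77.2, Y = 35710.8: Q = 620.401.
Holding P constant, ∂Q/∂Y = 3.66/(2√Y) = 0.00968392.
η_Y = (∂Q/∂Y)·(Y/Q) = 0.00968392 × (35710.8/620.401) = 0.557.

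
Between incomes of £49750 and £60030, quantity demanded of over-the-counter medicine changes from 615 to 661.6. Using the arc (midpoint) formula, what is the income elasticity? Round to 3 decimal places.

ΔQ = 661.6 − 615 = 46.6; midpoint Q̄ = (615 + 661.6)/2 = 638.3.
ΔI = 60030 − 49750 = 10280; midpoint Ī = (49750 + 60030)/2 = 54890.
η = (ΔQ/Q̄) ÷ (ΔI/Ī) = (46.6/638.3) ÷ (10280/54890) = 0.390.

0.390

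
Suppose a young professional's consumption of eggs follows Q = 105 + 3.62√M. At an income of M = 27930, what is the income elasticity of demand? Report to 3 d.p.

0.426

At M = 27930: Q = 709.984.
dQ/dM = 3.62/(2√M) = 0.0108304 at this income.
η = (dQ/dM)·(M/Q) = 0.0108304 × (27930/709.984) = 0.426.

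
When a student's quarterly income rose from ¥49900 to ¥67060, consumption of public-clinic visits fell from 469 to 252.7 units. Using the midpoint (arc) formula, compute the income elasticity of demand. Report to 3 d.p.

-2.043

ΔQ = 252.7 − 469 = -216.3; midpoint Q̄ = (469 + 252.7)/2 = 360.85.
ΔI = 67060 − 49900 = 17160; midpoint Ī = (49900 + 67060)/2 = 58480.
η = (ΔQ/Q̄) ÷ (ΔI/Ī) = (-216.3/360.85) ÷ (17160/58480) = -2.043.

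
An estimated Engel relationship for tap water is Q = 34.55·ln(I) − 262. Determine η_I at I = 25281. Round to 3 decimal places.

At I = 25281: Q = 88.261.
dQ/dI = 34.55/I = 0.00136664 at this income.
η = (dQ/dI)·(I/Q) = 0.00136664 × (25281/88.261) = 0.391.

0.391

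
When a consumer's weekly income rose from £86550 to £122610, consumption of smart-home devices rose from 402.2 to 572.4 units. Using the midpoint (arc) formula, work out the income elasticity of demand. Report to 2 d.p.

ΔQ = 572.4 − 402.2 = 170.2; midpoint Q̄ = (402.2 + 572.4)/2 = 487.3.
ΔI = 122610 − 86550 = 36060; midpoint Ī = (86550 + 122610)/2 = 104580.
η = (ΔQ/Q̄) ÷ (ΔI/Ī) = (170.2/487.3) ÷ (36060/104580) = 1.01.

1.01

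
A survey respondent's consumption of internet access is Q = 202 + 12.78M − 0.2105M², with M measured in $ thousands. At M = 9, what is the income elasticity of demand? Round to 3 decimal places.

0.270

At M = 9: Q = 299.9695.
dQ/dM = 12.78 − 0.421M = 8.99100.
η = (dQ/dM)·(M/Q) = 8.99100 × (9/299.9695) = 0.270.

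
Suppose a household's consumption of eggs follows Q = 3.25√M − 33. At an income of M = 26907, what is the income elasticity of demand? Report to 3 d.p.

At M = 26907: Q = 500.109.
dQ/dM = 3.25/(2√M) = 0.00990651 at this income.
η = (dQ/dM)·(M/Q) = 0.00990651 × (26907/500.109) = 0.533.

0.533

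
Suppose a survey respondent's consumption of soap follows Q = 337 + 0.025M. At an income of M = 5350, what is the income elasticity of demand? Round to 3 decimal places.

0.284

At M = 5350: Q = 470.750.
dQ/dM = 0.025.
η = (dQ/dM)·(M/Q) = 0.025 × (5350/470.750) = 0.284.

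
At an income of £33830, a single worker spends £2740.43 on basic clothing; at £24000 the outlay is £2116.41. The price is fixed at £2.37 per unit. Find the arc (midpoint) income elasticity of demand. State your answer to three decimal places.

With a constant price, Q₁ = 2740.43/2.37 = 1156.300 and Q₂ = 2116.41/2.37 = 893.000 (equivalently, work directly with expenditure since P cancels).
Midpoint %ΔQ = (2116.41 − 2740.43)/2428.42 = -0.25697; midpoint %ΔI = (24000 − 33830)/28915 = -0.33996.
η = -0.25697 / -0.33996 = 0.756.

0.756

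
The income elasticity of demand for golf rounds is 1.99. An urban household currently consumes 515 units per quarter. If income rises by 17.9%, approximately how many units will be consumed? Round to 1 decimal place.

698.4

%ΔQ ≈ η × %ΔI = 1.99 × 17.9% = 35.621%.
New Q ≈ 515 × (1 + 0.35621) = 698.4.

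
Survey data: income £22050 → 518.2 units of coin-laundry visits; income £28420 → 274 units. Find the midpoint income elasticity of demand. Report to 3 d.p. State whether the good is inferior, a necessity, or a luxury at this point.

-2.442 (inferior good)

ΔQ = 274 − 518.2 = -244.2; midpoint Q̄ = (518.2 + 274)/2 = 396.1.
ΔI = 28420 − 22050 = 6370; midpoint Ī = (22050 + 28420)/2 = 25235.
η = (ΔQ/Q̄) ÷ (ΔI/Ī) = (-244.2/396.1) ÷ (6370/25235) = -2.442.
η < 0 ⇒ inferior good.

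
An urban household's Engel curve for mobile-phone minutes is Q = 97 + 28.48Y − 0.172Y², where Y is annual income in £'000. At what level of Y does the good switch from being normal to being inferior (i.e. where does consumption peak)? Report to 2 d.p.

dQ/dY = 28.48 − 0.344Y.
The good is inferior where dQ/dY < 0. Setting dQ/dY = 0 gives Y = 28.48 / 0.344 = 82.79.

82.79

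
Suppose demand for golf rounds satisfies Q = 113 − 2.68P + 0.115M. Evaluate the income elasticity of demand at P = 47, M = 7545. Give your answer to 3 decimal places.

1.015

At P = 47, M = 7545: Q = 854.715.
Holding P constant, ∂Q/∂M = 0.115.
η_M = (∂Q/∂M)·(M/Q) = 0.115 × (7545/854.715) = 1.015.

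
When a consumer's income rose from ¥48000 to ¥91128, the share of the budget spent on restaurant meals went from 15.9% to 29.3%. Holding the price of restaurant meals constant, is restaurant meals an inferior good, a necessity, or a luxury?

luxury

The budget share rises as income rises, so η > 1.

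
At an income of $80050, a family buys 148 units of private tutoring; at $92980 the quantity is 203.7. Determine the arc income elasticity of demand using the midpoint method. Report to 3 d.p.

ΔQ = 203.7 − 148 = 55.7; midpoint Q̄ = (148 + 203.7)/2 = 175.85.
ΔI = 92980 − 80050 = 12930; midpoint Ī = (80050 + 92980)/2 = 86515.
η = (ΔQ/Q̄) ÷ (ΔI/Ī) = (55.7/175.85) ÷ (12930/86515) = 2.119.

2.119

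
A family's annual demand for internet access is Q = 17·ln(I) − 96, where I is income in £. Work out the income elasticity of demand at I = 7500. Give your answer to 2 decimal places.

0.31

At I = 7500: Q = 55.685.
dQ/dI = 17/I = 0.00226667 at this income.
η = (dQ/dI)·(I/Q) = 0.00226667 × (7500/55.685) = 0.31.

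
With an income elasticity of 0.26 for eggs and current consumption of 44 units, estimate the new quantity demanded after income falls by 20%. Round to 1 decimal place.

41.7

%ΔQ ≈ η × %ΔI = 0.26 × (-20%) = -5.2%.
New Q ≈ 44 × (1 − 0.052) = 41.7.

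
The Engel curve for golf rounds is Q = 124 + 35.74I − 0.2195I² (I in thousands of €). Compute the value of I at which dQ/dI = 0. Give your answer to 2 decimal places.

81.41

dQ/dI = 35.74 − 0.439I.
The good is inferior where dQ/dI < 0. Setting dQ/dI = 0 gives I = 35.74 / 0.439 = 81.41.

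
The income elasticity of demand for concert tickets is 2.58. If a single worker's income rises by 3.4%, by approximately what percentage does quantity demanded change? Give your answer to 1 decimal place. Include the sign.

%ΔQ ≈ η × %ΔI = 2.58 × 3.4% = 8.8%.

8.8%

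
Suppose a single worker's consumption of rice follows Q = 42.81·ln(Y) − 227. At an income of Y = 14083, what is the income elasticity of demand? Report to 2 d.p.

At Y = 14083: Q = 181.952.
dQ/dY = 42.81/Y = 0.00303984 at this income.
η = (dQ/dY)·(Y/Q) = 0.00303984 × (14083/181.952) = 0.24.

0.24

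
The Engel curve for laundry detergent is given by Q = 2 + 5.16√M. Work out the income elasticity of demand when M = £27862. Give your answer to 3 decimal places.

At M = 27862: Q = 863.303.
dQ/dM = 5.16/(2√M) = 0.0154566 at this income.
η = (dQ/dM)·(M/Q) = 0.0154566 × (27862/863.303) = 0.499.

0.499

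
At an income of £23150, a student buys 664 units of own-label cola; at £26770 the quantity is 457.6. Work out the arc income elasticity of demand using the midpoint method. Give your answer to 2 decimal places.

-2.54

ΔQ = 457.6 − 664 = -206.4; midpoint Q̄ = (664 + 457.6)/2 = 560.8.
ΔI = 26770 − 23150 = 3620; midpoint Ī = (23150 + 26770)/2 = 24960.
η = (ΔQ/Q̄) ÷ (ΔI/Ī) = (-206.4/560.8) ÷ (3620/24960) = -2.54.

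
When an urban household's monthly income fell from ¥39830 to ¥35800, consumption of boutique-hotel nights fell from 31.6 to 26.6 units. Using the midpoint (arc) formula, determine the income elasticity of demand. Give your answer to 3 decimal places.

ΔQ = 26.6 − 31.6 = -5; midpoint Q̄ = (31.6 + 26.6)/2 = 29.1.
ΔI = 35800 − 39830 = -4030; midpoint Ī = (39830 + 35800)/2 = 37815.
η = (ΔQ/Q̄) ÷ (ΔI/Ī) = (-5/29.1) ÷ (-4030/37815) = 1.612.

1.612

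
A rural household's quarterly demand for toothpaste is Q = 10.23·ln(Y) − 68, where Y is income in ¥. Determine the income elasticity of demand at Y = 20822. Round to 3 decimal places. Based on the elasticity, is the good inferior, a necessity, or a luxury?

At Y = 20822: Q = 33.725.
dQ/dY = 10.23/Y = 0.000491307 at this income.
η = (dQ/dY)·(Y/Q) = 0.000491307 × (20822/33.725) = 0.303.
Since 0 < η < 1, the good is a necessity.

0.303 (necessity)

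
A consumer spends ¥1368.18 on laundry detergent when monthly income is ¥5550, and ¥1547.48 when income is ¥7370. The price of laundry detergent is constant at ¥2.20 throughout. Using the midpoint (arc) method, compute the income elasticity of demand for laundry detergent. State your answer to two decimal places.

0.44

With a constant price, Q₁ = 1368.18/2.20 = 621.900 and Q₂ = 1547.48/2.20 = 703.400 (equivalently, work directly with expenditure since P cancels).
Midpoint %ΔQ = (1547.48 − 1368.18)/1457.83 = 0.12299; midpoint %ΔI = (7370 − 5550)/6460 = 0.28173.
η = 0.12299 / 0.28173 = 0.44.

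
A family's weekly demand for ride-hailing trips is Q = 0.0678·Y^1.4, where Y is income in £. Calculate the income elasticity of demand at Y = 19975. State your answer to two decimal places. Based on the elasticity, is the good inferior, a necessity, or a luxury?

For Q = A·Y^β the income elasticity is constant and equal to β.
Here β = 1.4, so η = 1.40.
Since η > 1, the good is a luxury.

1.40 (luxury)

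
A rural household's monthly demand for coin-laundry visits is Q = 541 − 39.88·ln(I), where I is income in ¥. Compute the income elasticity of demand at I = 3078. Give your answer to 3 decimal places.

-0.181

At I = 3078: Q = 220.682.
dQ/dI = -39.88/I = -0.0129565 at this income.
η = (dQ/dI)·(I/Q) = -0.0129565 × (3078/220.682) = -0.181.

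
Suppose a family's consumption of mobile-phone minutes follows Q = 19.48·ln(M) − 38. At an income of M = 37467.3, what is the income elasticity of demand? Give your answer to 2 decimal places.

At M = 37467.3: Q = 167.148.
dQ/dM = 19.48/M = 0.00051992 at this income.
η = (dQ/dM)·(M/Q) = 0.00051992 × (37467.3/167.148) = 0.12.

0.12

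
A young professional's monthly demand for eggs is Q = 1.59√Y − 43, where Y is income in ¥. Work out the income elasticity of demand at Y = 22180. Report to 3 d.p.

0.611

At Y = 22180: Q = 193.798.
dQ/dY = 1.59/(2√Y) = 0.0053381 at this income.
η = (dQ/dY)·(Y/Q) = 0.0053381 × (22180/193.798) = 0.611.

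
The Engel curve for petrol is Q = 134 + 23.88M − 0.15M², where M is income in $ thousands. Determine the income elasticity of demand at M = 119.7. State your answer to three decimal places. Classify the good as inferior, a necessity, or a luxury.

At M = 119.7: Q = 843.2225.
dQ/dM = 23.88 − 0.3M = -12.03000.
η = (dQ/dM)·(M/Q) = -12.03000 × (119.7/843.2225) = -1.708.
η < 0 ⇒ inferior good.

-1.708 (inferior good)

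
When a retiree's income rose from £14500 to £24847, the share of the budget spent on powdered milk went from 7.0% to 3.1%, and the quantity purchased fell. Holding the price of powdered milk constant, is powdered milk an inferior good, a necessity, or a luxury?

Quantity demanded falls as income rises, so η < 0.

inferior good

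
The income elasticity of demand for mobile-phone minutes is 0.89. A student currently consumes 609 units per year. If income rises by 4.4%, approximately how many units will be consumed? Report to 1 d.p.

%ΔQ ≈ η × %ΔI = 0.89 × 4.4% = 3.916%.
New Q ≈ 609 × (1 + 0.03916) = 632.8.

632.8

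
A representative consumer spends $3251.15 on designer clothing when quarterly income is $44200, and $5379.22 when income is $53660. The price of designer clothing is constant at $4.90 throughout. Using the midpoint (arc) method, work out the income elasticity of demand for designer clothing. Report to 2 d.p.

2.55

With a constant price, Q₁ = 3251.15/4.90 = 663.500 and Q₂ = 5379.22/4.90 = 1097.800 (equivalently, work directly with expenditure since P cancels).
Midpoint %ΔQ = (5379.22 − 3251.15)/4315.19 = 0.49316; midpoint %ΔI = (53660 − 44200)/48930 = 0.19334.
η = 0.49316 / 0.19334 = 2.55.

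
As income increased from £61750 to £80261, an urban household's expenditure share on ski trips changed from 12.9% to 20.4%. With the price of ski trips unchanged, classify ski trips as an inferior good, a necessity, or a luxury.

The budget share rises as income rises, so η > 1.

luxury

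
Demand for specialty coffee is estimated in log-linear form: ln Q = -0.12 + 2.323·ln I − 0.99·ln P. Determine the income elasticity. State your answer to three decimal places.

2.323

In a log-linear demand, the coefficient on ln I is the income elasticity.
So η = 2.323.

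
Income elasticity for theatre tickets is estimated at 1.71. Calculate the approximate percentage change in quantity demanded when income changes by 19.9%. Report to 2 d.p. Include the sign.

%ΔQ ≈ η × %ΔI = 1.71 × 19.9% = 34.03%.

34.03%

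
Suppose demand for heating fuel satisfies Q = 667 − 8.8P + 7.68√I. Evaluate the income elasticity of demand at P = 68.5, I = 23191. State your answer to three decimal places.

At P = 68.5, I = 23191: Q = 1233.756.
Holding P constant, ∂Q/∂I = 7.68/(2√I) = 0.0252157.
η_I = (∂Q/∂I)·(I/Q) = 0.0252157 × (23191/1233.756) = 0.474.

0.474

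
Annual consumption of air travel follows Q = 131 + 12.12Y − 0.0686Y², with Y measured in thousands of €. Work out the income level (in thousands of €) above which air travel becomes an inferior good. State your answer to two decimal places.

88.34

dQ/dY = 12.12 − 0.1372Y.
The good is inferior where dQ/dY < 0. Setting dQ/dY = 0 gives Y = 12.12 / 0.1372 = 88.34.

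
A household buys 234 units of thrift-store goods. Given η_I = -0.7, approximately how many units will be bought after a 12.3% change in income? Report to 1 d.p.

%ΔQ ≈ η × %ΔI = -0.7 × 12.3% = -8.61%.
New Q ≈ 234 × (1 − 0.0861) = 213.9.

213.9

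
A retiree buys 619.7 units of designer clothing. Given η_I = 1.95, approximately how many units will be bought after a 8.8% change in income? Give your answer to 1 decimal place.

726.0

%ΔQ ≈ η × %ΔI = 1.95 × 8.8% = 17.16%.
New Q ≈ 619.7 × (1 + 0.1716) = 726.0.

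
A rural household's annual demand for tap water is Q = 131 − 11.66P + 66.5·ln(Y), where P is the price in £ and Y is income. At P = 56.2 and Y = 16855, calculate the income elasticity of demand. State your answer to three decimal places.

At P = 56.2, Y = 16855: Q = 122.913.
Holding P constant, ∂Q/∂Y = 66.5/Y = 0.00394542.
η_Y = (∂Q/∂Y)·(Y/Q) = 0.00394542 × (16855/122.913) = 0.541.

0.541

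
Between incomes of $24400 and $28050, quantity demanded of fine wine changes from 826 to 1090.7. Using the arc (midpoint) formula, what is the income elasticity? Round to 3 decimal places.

ΔQ = 1090.7 − 826 = 264.7; midpoint Q̄ = (826 + 1090.7)/2 = 958.35.
ΔI = 28050 − 24400 = 3650; midpoint Ī = (24400 + 28050)/2 = 26225.
η = (ΔQ/Q̄) ÷ (ΔI/Ī) = (264.7/958.35) ÷ (3650/26225) = 1.985.

1.985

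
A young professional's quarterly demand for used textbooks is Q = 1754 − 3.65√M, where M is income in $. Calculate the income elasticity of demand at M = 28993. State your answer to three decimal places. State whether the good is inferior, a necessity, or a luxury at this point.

-0.274 (inferior good)

At M = 28993: Q = 1132.502.
dQ/dM = -3.65/(2√M) = -0.0107181 at this income.
η = (dQ/dM)·(M/Q) = -0.0107181 × (28993/1132.502) = -0.274.
Since η < 0, the good is an inferior good.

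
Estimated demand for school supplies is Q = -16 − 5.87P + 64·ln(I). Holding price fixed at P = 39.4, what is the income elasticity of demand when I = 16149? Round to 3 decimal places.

0.172

At P = 39.4, I = 16149: Q = 372.857.
Holding P constant, ∂Q/∂I = 64/I = 0.00396309.
η_I = (∂Q/∂I)·(I/Q) = 0.00396309 × (16149/372.857) = 0.172.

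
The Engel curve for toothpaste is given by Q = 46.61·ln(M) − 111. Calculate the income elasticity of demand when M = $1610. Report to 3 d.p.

At M = 1610: Q = 233.168.
dQ/dM = 46.61/M = 0.0289503 at this income.
η = (dQ/dM)·(M/Q) = 0.0289503 × (1610/233.168) = 0.200.

0.200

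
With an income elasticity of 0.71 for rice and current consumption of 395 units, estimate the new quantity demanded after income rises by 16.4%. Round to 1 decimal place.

441.0

%ΔQ ≈ η × %ΔI = 0.71 × 16.4% = 11.644%.
New Q ≈ 395 × (1 + 0.11644) = 441.0.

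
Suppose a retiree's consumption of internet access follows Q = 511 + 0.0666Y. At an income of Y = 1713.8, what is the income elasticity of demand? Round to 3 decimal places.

0.183

At Y = 1713.8: Q = 625.139.
dQ/dY = 0.0666.
η = (dQ/dY)·(Y/Q) = 0.0666 × (1713.8/625.139) = 0.183.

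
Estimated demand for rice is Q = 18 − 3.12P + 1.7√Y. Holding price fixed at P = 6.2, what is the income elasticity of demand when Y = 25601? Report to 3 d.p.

0.502

At P = 6.2, Y = 25601: Q = 270.661.
Holding P constant, ∂Q/∂Y = 1.7/(2√Y) = 0.0053124.
η_Y = (∂Q/∂Y)·(Y/Q) = 0.0053124 × (25601/270.661) = 0.502.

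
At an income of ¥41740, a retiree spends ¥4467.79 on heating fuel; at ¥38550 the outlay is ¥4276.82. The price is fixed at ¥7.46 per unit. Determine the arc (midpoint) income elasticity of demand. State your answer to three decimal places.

0.550

With a constant price, Q₁ = 4467.79/7.46 = 598.899 and Q₂ = 4276.82/7.46 = 573.300 (equivalently, work directly with expenditure since P cancels).
Midpoint %ΔQ = (4276.82 − 4467.79)/4372.31 = -0.04368; midpoint %ΔI = (38550 − 41740)/40145 = -0.07946.
η = -0.04368 / -0.07946 = 0.550.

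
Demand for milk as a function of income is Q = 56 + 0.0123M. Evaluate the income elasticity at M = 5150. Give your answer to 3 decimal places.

0.531

At M = 5150: Q = 119.345.
dQ/dM = 0.0123.
η = (dQ/dM)·(M/Q) = 0.0123 × (5150/119.345) = 0.531.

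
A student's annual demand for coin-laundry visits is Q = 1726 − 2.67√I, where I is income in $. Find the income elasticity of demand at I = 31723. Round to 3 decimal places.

At I = 31723: Q = 1250.448.
dQ/dI = -2.67/(2√I) = -0.00749539 at this income.
η = (dQ/dI)·(I/Q) = -0.00749539 × (31723/1250.448) = -0.190.

-0.190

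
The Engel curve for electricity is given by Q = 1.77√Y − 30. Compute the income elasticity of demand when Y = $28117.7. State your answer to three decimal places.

0.556

At Y = 28117.7: Q = 266.799.
dQ/dY = 1.77/(2√Y) = 0.00527781 at this income.
η = (dQ/dY)·(Y/Q) = 0.00527781 × (28117.7/266.799) = 0.556.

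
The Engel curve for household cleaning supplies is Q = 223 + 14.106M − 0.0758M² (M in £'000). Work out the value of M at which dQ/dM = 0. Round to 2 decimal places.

93.05

dQ/dM = 14.106 − 0.1516M.
The good is inferior where dQ/dM < 0. Setting dQ/dM = 0 gives M = 14.106 / 0.1516 = 93.05.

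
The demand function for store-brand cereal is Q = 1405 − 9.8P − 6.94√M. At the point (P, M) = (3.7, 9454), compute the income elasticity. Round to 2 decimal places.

-0.49

At P = 3.7, M = 9454: Q = 693.952.
Holding P constant, ∂Q/∂M = -6.94/(2√M) = -0.035688.
η_M = (∂Q/∂M)·(M/Q) = -0.035688 × (9454/693.952) = -0.49.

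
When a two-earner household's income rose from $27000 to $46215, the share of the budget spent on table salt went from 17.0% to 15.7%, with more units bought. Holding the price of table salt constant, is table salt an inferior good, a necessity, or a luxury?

Quantity rises but the budget share falls as income rises, so 0 < η < 1.

necessity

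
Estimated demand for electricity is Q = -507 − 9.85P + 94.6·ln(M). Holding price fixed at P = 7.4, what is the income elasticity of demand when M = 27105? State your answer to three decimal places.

0.245

At P = 7.4, M = 27105: Q = 385.737.
Holding P constant, ∂Q/∂M = 94.6/M = 0.00349013.
η_M = (∂Q/∂M)·(M/Q) = 0.00349013 × (27105/385.737) = 0.245.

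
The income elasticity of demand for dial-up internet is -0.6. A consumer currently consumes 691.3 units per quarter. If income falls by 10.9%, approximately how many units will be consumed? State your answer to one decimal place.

736.5

%ΔQ ≈ η × %ΔI = -0.6 × (-10.9%) = 6.54%.
New Q ≈ 691.3 × (1 + 0.0654) = 736.5.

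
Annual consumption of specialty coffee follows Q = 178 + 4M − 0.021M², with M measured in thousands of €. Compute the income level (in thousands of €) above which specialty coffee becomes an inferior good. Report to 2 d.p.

95.24

dQ/dM = 4 − 0.042M.
The good is inferior where dQ/dM < 0. Setting dQ/dM = 0 gives M = 4 / 0.042 = 95.24.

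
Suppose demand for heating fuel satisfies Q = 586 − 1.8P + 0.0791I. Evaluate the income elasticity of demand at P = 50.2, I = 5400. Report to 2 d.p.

0.46

At P = 50.2, I = 5400: Q = 922.780.
Holding P constant, ∂Q/∂I = 0.0791.
η_I = (∂Q/∂I)·(I/Q) = 0.0791 × (5400/922.780) = 0.46.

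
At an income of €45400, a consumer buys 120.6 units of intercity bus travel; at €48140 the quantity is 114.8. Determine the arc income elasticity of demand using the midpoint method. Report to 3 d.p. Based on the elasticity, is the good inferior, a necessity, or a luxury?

-0.841 (inferior good)

ΔQ = 114.8 − 120.6 = -5.8; midpoint Q̄ = (120.6 + 114.8)/2 = 117.7.
ΔI = 48140 − 45400 = 2740; midpoint Ī = (45400 + 48140)/2 = 46770.
η = (ΔQ/Q̄) ÷ (ΔI/Ī) = (-5.8/117.7) ÷ (2740/46770) = -0.841.
η < 0 ⇒ inferior good.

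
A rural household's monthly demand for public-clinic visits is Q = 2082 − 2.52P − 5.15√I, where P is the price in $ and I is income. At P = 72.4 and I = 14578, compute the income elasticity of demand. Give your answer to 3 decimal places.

-0.243

At P = 72.4, I = 14578: Q = 1277.744.
Holding P constant, ∂Q/∂I = -5.15/(2√I) = -0.0213269.
η_I = (∂Q/∂I)·(I/Q) = -0.0213269 × (14578/1277.744) = -0.243.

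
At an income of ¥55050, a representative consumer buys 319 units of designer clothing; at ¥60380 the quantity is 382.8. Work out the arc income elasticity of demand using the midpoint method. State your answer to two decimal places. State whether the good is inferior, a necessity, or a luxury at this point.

1.97 (luxury)

ΔQ = 382.8 − 319 = 63.8; midpoint Q̄ = (319 + 382.8)/2 = 350.9.
ΔI = 60380 − 55050 = 5330; midpoint Ī = (55050 + 60380)/2 = 57715.
η = (ΔQ/Q̄) ÷ (ΔI/Ī) = (63.8/350.9) ÷ (5330/57715) = 1.97.
η > 1 ⇒ luxury.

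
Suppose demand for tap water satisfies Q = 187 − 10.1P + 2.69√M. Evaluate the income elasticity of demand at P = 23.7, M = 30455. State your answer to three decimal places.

0.563

At P = 23.7, M = 30455: Q = 417.072.
Holding P constant, ∂Q/∂M = 2.69/(2√M) = 0.00770714.
η_M = (∂Q/∂M)·(M/Q) = 0.00770714 × (30455/417.072) = 0.563.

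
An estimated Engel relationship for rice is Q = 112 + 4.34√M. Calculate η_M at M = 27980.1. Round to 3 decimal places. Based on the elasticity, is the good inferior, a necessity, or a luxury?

0.433 (necessity)

At M = 27980.1: Q = 837.963.
dQ/dM = 4.34/(2√M) = 0.0129728 at this income.
η = (dQ/dM)·(M/Q) = 0.0129728 × (27980.1/837.963) = 0.433.
Since 0 < η < 1, the good is a necessity.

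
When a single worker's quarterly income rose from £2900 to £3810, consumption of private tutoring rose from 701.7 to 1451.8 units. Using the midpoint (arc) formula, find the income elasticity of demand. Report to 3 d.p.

2.568

ΔQ = 1451.8 − 701.7 = 750.1; midpoint Q̄ = (701.7 + 1451.8)/2 = 1076.75.
ΔI = 3810 − 2900 = 910; midpoint Ī = (2900 + 3810)/2 = 3355.
η = (ΔQ/Q̄) ÷ (ΔI/Ī) = (750.1/1076.75) ÷ (910/3355) = 2.568.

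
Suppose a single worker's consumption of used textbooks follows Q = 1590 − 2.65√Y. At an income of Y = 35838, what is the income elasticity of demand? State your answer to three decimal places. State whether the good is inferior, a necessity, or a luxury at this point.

At Y = 35838: Q = 1088.330.
dQ/dY = -2.65/(2√Y) = -0.00699913 at this income.
η = (dQ/dY)·(Y/Q) = -0.00699913 × (35838/1088.330) = -0.230.
Since η < 0, the good is an inferior good.

-0.230 (inferior good)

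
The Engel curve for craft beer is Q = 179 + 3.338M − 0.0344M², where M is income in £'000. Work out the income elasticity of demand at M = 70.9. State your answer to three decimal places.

-0.450

At M = 70.9: Q = 242.7419.
dQ/dM = 3.338 − 0.0688M = -1.53992.
η = (dQ/dM)·(M/Q) = -1.53992 × (70.9/242.7419) = -0.450.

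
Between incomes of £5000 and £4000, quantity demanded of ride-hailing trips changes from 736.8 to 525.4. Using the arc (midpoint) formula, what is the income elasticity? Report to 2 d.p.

1.51

ΔQ = 525.4 − 736.8 = -211.4; midpoint Q̄ = (736.8 + 525.4)/2 = 631.1.
ΔI = 4000 − 5000 = -1000; midpoint Ī = (5000 + 4000)/2 = 4500.
η = (ΔQ/Q̄) ÷ (ΔI/Ī) = (-211.4/631.1) ÷ (-1000/4500) = 1.51.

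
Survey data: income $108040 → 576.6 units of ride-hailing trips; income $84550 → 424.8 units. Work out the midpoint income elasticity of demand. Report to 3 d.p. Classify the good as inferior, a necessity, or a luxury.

1.243 (luxury)

ΔQ = 424.8 − 576.6 = -151.8; midpoint Q̄ = (576.6 + 424.8)/2 = 500.7.
ΔI = 84550 − 108040 = -23490; midpoint Ī = (108040 + 84550)/2 = 96295.
η = (ΔQ/Q̄) ÷ (ΔI/Ī) = (-151.8/500.7) ÷ (-23490/96295) = 1.243.
η > 1 ⇒ luxury.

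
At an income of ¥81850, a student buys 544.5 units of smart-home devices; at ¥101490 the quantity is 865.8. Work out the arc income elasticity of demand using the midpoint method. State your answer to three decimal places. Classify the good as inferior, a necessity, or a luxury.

ΔQ = 865.8 − 544.5 = 321.3; midpoint Q̄ = (544.5 + 865.8)/2 = 705.15.
ΔI = 101490 − 81850 = 19640; midpoint Ī = (81850 + 101490)/2 = 91670.
η = (ΔQ/Q̄) ÷ (ΔI/Ī) = (321.3/705.15) ÷ (19640/91670) = 2.127.
η > 1 ⇒ luxury.

2.127 (luxury)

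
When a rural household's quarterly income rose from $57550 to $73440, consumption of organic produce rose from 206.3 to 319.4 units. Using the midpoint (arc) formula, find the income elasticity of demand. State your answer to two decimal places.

ΔQ = 319.4 − 206.3 = 113.1; midpoint Q̄ = (206.3 + 319.4)/2 = 262.85.
ΔI = 73440 − 57550 = 15890; midpoint Ī = (57550 + 73440)/2 = 65495.
η = (ΔQ/Q̄) ÷ (ΔI/Ī) = (113.1/262.85) ÷ (15890/65495) = 1.77.

1.77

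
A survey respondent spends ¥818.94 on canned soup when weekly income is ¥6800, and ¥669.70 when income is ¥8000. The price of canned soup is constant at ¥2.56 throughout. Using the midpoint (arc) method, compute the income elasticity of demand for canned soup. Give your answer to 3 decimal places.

-1.236

With a constant price, Q₁ = 818.94/2.56 = 319.898 and Q₂ = 669.70/2.56 = 261.602 (equivalently, work directly with expenditure since P cancels).
Midpoint %ΔQ = (669.70 − 818.94)/744.32 = -0.20051; midpoint %ΔI = (8000 − 6800)/7400 = 0.16216.
η = -0.20051 / 0.16216 = -1.236.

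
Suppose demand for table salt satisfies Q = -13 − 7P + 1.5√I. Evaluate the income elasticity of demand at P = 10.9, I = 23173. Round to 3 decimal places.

0.821

At P = 10.9, I = 23173: Q = 139.040.
Holding P constant, ∂Q/∂I = 1.5/(2√I) = 0.00492686.
η_I = (∂Q/∂I)·(I/Q) = 0.00492686 × (23173/139.040) = 0.821.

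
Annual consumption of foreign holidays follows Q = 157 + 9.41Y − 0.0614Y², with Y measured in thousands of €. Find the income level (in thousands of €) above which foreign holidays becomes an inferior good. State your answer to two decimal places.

76.63

dQ/dY = 9.41 − 0.1228Y.
The good is inferior where dQ/dY < 0. Setting dQ/dY = 0 gives Y = 9.41 / 0.1228 = 76.63.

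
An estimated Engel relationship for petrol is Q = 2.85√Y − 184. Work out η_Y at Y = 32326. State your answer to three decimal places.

0.780

At Y = 32326: Q = 328.414.
dQ/dY = 2.85/(2√Y) = 0.00792572 at this income.
η = (dQ/dY)·(Y/Q) = 0.00792572 × (32326/328.414) = 0.780.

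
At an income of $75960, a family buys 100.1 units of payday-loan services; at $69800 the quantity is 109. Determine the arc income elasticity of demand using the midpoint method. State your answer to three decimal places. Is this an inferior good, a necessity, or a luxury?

-1.007 (inferior good)

ΔQ = 109 − 100.1 = 8.9; midpoint Q̄ = (100.1 + 109)/2 = 104.55.
ΔI = 69800 − 75960 = -6160; midpoint Ī = (75960 + 69800)/2 = 72880.
η = (ΔQ/Q̄) ÷ (ΔI/Ī) = (8.9/104.55) ÷ (-6160/72880) = -1.007.
η < 0 ⇒ inferior good.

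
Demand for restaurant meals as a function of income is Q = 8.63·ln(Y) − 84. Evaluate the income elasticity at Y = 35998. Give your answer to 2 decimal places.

At Y = 35998: Q = 6.539.
dQ/dY = 8.63/Y = 0.000239736 at this income.
η = (dQ/dY)·(Y/Q) = 0.000239736 × (35998/6.539) = 1.32.

1.32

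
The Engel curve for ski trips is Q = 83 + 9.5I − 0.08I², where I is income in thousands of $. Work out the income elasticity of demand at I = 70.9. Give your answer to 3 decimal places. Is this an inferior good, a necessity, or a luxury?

At I = 70.9: Q = 354.4052.
dQ/dI = 9.5 − 0.16I = -1.84400.
η = (dQ/dI)·(I/Q) = -1.84400 × (70.9/354.4052) = -0.369.
η < 0 ⇒ inferior good.

-0.369 (inferior good)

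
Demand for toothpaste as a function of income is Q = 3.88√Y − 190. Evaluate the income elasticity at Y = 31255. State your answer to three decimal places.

0.692

At Y = 31255: Q = 495.948.
dQ/dY = 3.88/(2√Y) = 0.0109734 at this income.
η = (dQ/dY)·(Y/Q) = 0.0109734 × (31255/495.948) = 0.692.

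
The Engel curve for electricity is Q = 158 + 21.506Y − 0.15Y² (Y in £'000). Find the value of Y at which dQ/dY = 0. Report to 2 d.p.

dQ/dY = 21.506 − 0.3Y.
The good is inferior where dQ/dY < 0. Setting dQ/dY = 0 gives Y = 21.506 / 0.3 = 71.69.

71.69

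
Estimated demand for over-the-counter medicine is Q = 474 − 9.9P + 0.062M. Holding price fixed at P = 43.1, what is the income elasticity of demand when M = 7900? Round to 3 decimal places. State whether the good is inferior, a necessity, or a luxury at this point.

0.912 (necessity)

At P = 43.1, M = 7900: Q = 537.110.
Holding P constant, ∂Q/∂M = 0.062.
η_M = (∂Q/∂M)·(M/Q) = 0.062 × (7900/537.110) = 0.912.
Since 0 < η < 1, this is a necessity.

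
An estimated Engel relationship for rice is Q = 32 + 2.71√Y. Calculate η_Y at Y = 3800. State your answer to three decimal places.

At Y = 3800: Q = 199.056.
dQ/dY = 2.71/(2√Y) = 0.021981 at this income.
η = (dQ/dY)·(Y/Q) = 0.021981 × (3800/199.056) = 0.420.

0.420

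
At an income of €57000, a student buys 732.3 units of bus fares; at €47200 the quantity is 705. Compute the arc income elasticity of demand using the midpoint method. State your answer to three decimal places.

ΔQ = 705 − 732.3 = -27.3; midpoint Q̄ = (732.3 + 705)/2 = 718.65.
ΔI = 47200 − 57000 = -9800; midpoint Ī = (57000 + 47200)/2 = 52100.
η = (ΔQ/Q̄) ÷ (ΔI/Ī) = (-27.3/718.65) ÷ (-9800/52100) = 0.202.

0.202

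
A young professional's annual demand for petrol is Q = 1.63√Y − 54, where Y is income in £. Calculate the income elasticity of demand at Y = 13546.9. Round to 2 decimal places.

At Y = 13546.9: Q = 135.718.
dQ/dY = 1.63/(2√Y) = 0.00700225 at this income.
η = (dQ/dY)·(Y/Q) = 0.00700225 × (13546.9/135.718) = 0.70.

0.70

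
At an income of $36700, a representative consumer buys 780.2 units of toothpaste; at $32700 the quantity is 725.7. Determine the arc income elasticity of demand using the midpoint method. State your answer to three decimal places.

ΔQ = 725.7 − 780.2 = -54.5; midpoint Q̄ = (780.2 + 725.7)/2 = 752.95.
ΔI = 32700 − 36700 = -4000; midpoint Ī = (36700 + 32700)/2 = 34700.
η = (ΔQ/Q̄) ÷ (ΔI/Ī) = (-54.5/752.95) ÷ (-4000/34700) = 0.628.

0.628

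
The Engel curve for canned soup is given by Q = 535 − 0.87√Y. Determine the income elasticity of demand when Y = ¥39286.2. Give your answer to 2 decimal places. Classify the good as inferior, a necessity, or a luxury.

At Y = 39286.2: Q = 362.560.
dQ/dY = -0.87/(2√Y) = -0.00219467 at this income.
η = (dQ/dY)·(Y/Q) = -0.00219467 × (39286.2/362.560) = -0.24.
Since η < 0, the good is an inferior good.

-0.24 (inferior good)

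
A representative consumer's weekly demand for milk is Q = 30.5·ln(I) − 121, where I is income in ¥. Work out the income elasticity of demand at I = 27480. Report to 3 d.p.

0.160

At I = 27480: Q = 190.747.
dQ/dI = 30.5/I = 0.0011099 at this income.
η = (dQ/dI)·(I/Q) = 0.0011099 × (27480/190.747) = 0.160.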